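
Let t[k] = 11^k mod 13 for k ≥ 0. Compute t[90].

12

t[0] = 1,  t[1] = 11,  t[2] = 4,  t[3] = 5,  t[4] = 3,  t[5] = 7,  t[6] = 12,  t[7] = 2,  t[8] = 9,  t[9] = 8,  t[10] = 10,  t[11] = 6,  t[12] = 1.
Since t[12] = t[0] = 1, the sequence is periodic with period 12.
So t[90] = t[0 + ((90-0) mod 12)] = t[6] = 12.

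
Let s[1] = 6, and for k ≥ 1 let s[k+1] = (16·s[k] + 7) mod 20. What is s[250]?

19

We have s[1] = 6; s[2] = 3; s[3] = 15; s[4] = 7; s[5] = 19; s[6] = 11; s[7] = 3.
Since s[7] = s[2] = 3, the sequence is eventually periodic: after a pre-period of length 1 it cycles with period 5.
For k ≥ 2, s[k] depends only on (k - 2) mod 5. (250 - 2) mod 5 = 3, so s[250] = s[5] = 19.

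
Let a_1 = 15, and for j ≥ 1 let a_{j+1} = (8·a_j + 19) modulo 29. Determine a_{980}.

We have a_1 = 15,  a_2 = 23,  a_3 = 0,  a_4 = 19,  a_5 = 26,  a_6 = 24,  a_7 = 8,  a_8 = 25,  a_9 = 16,  a_{10} = 2,  a_{11} = 6,  a_{12} = 9,  a_{13} = 4,  a_{14} = 22,  a_{15} = 21,  a_{16} = 13,  a_{17} = 7,  a_{18} = 17,  a_{19} = 10,  a_{20} = 12,  a_{21} = 28,  a_{22} = 11,  a_{23} = 20,  a_{24} = 5,  a_{25} = 1,  a_{26} = 27,  a_{27} = 3,  a_{28} = 14,  a_{29} = 15.
Since a_{29} = a_1 = 15, the sequence is periodic with period 28.
(980 - 1) mod 28 = 27, so a_{980} = a_{28} = 14.

14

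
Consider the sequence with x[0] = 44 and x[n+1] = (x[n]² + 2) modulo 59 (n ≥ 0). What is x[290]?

19

We have x[0] = 44; x[1] = 50; x[2] = 24; x[3] = 47; x[4] = 28; x[5] = 19; x[6] = 9; x[7] = 24.
Since x[7] = x[2] = 24, the sequence is eventually periodic: after a pre-period of length 2 it cycles with period 5.
For n ≥ 2, x[n] depends only on (n - 2) mod 5. (290 - 2) mod 5 = 3, so x[290] = x[5] = 19.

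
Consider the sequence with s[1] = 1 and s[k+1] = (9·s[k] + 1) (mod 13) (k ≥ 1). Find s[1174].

1

Computing terms: s[1] = 1,  s[2] = 10,  s[3] = 0,  s[4] = 1.
Since s[4] = s[1] = 1, the sequence is periodic with period 3.
So s[1174] = s[1 + ((1174-1) mod 3)] = s[1] = 1.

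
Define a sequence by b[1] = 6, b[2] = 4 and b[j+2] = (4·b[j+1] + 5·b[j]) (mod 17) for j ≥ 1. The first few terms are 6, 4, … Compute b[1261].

11

We have b[1] = 6, b[2] = 4, b[3] = 12, b[4] = 0, b[5] = 9, b[6] = 2, b[7] = 2, b[8] = 1, b[9] = 14, b[10] = 10, b[11] = 8, b[12] = 14, b[13] = 11, b[14] = 12, b[15] = 1, b[16] = 13, b[17] = 6, b[18] = 4.
Since (b[17], b[18]) = (b[1], b[2]) = (6, 4) (two consecutive terms determine the rest), the sequence is periodic with period 16.
(1261 - 1) mod 16 = 12, so b[1261] = b[13] = 11.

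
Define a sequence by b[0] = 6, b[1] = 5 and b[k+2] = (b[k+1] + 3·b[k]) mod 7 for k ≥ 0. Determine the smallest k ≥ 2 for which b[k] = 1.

7

Computing terms: b[0] = 6; b[1] = 5; b[2] = 2; b[3] = 3; b[4] = 2; b[5] = 4; b[6] = 3; b[7] = 1; b[8] = 3; b[9] = 6; b[10] = 1; b[11] = 5; b[12] = 1; b[13] = 2; b[14] = 5; b[15] = 4; b[16] = 5; b[17] = 3; b[18] = 4; b[19] = 6; b[20] = 4; b[21] = 1; b[22] = 6; b[23] = 2; b[24] = 6; b[25] = 5.
Since (b[24], b[25]) = (b[0], b[1]) = (6, 5) (two consecutive terms determine the rest), the sequence is periodic with period 24.
The value 1 first appears (with k ≥ 2) at b[7].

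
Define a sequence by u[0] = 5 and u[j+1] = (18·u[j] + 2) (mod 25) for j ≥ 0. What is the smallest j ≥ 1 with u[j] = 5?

4

u[0] = 5,  u[1] = 17,  u[2] = 8,  u[3] = 21,  u[4] = 5.
Since u[4] = u[0] = 5, the sequence is periodic with period 4.
The value 5 next appears (with j ≥ 1) at u[4].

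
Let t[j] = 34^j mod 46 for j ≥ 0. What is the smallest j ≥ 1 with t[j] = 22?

11

Computing terms: t[0] = 1,  t[1] = 34,  t[2] = 6,  t[3] = 20,  t[4] = 36,  t[5] = 28,  t[6] = 32,  t[7] = 30,  t[8] = 8,  t[9] = 42,  t[10] = 2,  t[11] = 22,  t[12] = 12,  t[13] = 40,  t[14] = 26,  t[15] = 10,  t[16] = 18,  t[17] = 14,  t[18] = 16,  t[19] = 38,  t[20] = 4,  t[21] = 44,  t[22] = 24,  t[23] = 34.
Since t[23] = t[1] = 34, the sequence is eventually periodic: after a pre-period of length 1 it cycles with period 22.
The value 22 first appears (with j ≥ 1) at t[11].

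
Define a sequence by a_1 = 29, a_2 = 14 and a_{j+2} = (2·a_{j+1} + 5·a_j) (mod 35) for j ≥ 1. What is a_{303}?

Computing terms: a_1 = 29,  a_2 = 14,  a_3 = 33,  a_4 = 31,  a_5 = 17,  a_6 = 14,  a_7 = 8,  a_8 = 16,  a_9 = 2,  a_{10} = 14,  a_{11} = 3,  a_{12} = 6,  a_{13} = 27,  a_{14} = 14,  a_{15} = 23,  a_{16} = 11,  a_{17} = 32,  a_{18} = 14,  a_{19} = 13,  a_{20} = 26,  a_{21} = 12,  a_{22} = 14,  a_{23} = 18,  a_{24} = 1,  a_{25} = 22,  a_{26} = 14,  a_{27} = 33.
Since (a_{26}, a_{27}) = (a_2, a_3) = (14, 33) (two consecutive terms determine the rest), the sequence is eventually periodic: after a pre-period of length 1 it cycles with period 24.
For j ≥ 2, a_j depends only on (j - 2) mod 24. (303 - 2) mod 24 = 13, so a_{303} = a_{15} = 23.

23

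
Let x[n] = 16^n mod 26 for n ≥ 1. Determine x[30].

14

Computing terms: x[1] = 16, x[2] = 22, x[3] = 14, x[4] = 16.
The sequence repeats with period 3.
So x[30] = x[1 + ((30-1) mod 3)] = x[3] = 14.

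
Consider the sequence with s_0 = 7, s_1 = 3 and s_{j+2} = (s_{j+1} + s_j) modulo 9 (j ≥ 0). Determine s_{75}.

We have s_0 = 7; s_1 = 3; s_2 = 1; s_3 = 4; s_4 = 5; s_5 = 0; s_6 = 5; s_7 = 5; s_8 = 1; s_9 = 6; s_{10} = 7; s_{11} = 4; s_{12} = 2; s_{13} = 6; s_{14} = 8; s_{15} = 5; s_{16} = 4; s_{17} = 0; s_{18} = 4; s_{19} = 4; s_{20} = 8; s_{21} = 3; s_{22} = 2; s_{23} = 5; s_{24} = 7; s_{25} = 3.
Since (s_{24}, s_{25}) = (s_0, s_1) = (7, 3) (two consecutive terms determine the rest), the sequence is periodic with period 24.
(75 - 0) mod 24 = 3, so s_{75} = s_3 = 4.

4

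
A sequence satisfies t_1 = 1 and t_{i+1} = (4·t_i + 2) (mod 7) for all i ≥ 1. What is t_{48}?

Computing terms: t_1 = 1, t_2 = 6, t_3 = 5, t_4 = 1.
The sequence repeats with period 3.
(48 - 1) mod 3 = 2, so t_{48} = t_3 = 5.

5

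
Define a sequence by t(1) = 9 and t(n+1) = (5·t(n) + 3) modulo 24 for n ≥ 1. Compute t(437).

21

Computing terms: t(1) = 9, t(2) = 0, t(3) = 3, t(4) = 18, t(5) = 21, t(6) = 12, t(7) = 15, t(8) = 6, t(9) = 9.
The sequence repeats with period 8.
(437 - 1) mod 8 = 4, so t(437) = t(5) = 21.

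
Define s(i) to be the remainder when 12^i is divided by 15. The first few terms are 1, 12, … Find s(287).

Listing terms: s(0) = 1, s(1) = 12, s(2) = 9, s(3) = 3, s(4) = 6, s(5) = 12.
Since s(5) = s(1) = 12, the sequence is eventually periodic: after a pre-period of length 1 it cycles with period 4.
For i ≥ 1, s(i) depends only on (i - 1) mod 4. (287 - 1) mod 4 = 2, so s(287) = s(3) = 3.

3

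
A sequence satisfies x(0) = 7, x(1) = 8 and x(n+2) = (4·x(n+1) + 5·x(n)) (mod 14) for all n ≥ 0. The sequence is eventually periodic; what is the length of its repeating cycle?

We have x(0) = 7, x(1) = 8, x(2) = 11, x(3) = 0, x(4) = 13, x(5) = 10, x(6) = 7, x(7) = 8.
The sequence repeats with period 6.

6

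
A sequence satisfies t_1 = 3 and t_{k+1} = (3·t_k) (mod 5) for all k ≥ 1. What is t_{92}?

1

Listing terms: t_1 = 3,  t_2 = 4,  t_3 = 2,  t_4 = 1,  t_5 = 3.
The sequence repeats with period 4.
So t_{92} = t_{1 + ((92-1) mod 4)} = t_4 = 1.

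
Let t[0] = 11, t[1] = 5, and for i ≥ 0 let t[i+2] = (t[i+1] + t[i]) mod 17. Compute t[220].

3

We have t[0] = 11,  t[1] = 5,  t[2] = 16,  t[3] = 4,  t[4] = 3,  t[5] = 7,  t[6] = 10,  t[7] = 0,  t[8] = 10,  t[9] = 10,  t[10] = 3,  t[11] = 13,  t[12] = 16,  t[13] = 12,  t[14] = 11,  t[15] = 6,  t[16] = 0,  t[17] = 6,  t[18] = 6,  t[19] = 12,  t[20] = 1,  t[21] = 13,  t[22] = 14,  t[23] = 10,  t[24] = 7,  t[25] = 0,  t[26] = 7,  t[27] = 7,  t[28] = 14,  t[29] = 4,  t[30] = 1,  t[31] = 5,  t[32] = 6,  t[33] = 11,  t[34] = 0,  t[35] = 11,  t[36] = 11,  t[37] = 5.
The sequence repeats with period 36.
(220 - 0) mod 36 = 4, so t[220] = t[4] = 3.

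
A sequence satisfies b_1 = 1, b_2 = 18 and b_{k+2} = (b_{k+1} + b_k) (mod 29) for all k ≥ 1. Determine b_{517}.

We have b_1 = 1, b_2 = 18, b_3 = 19, b_4 = 8, b_5 = 27, b_6 = 6, b_7 = 4, b_8 = 10, b_9 = 14, b_{10} = 24, b_{11} = 9, b_{12} = 4, b_{13} = 13, b_{14} = 17, b_{15} = 1, b_{16} = 18.
Since (b_{15}, b_{16}) = (b_1, b_2) = (1, 18) (two consecutive terms determine the rest), the sequence is periodic with period 14.
(517 - 1) mod 14 = 12, so b_{517} = b_{13} = 13.

13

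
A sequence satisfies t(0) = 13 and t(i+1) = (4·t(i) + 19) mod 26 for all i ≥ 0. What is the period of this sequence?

6

t(0) = 13; t(1) = 19; t(2) = 17; t(3) = 9; t(4) = 3; t(5) = 5; t(6) = 13.
The sequence repeats with period 6.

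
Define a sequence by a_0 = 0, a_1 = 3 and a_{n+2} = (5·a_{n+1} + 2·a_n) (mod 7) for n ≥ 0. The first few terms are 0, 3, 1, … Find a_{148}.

1

Listing terms: a_0 = 0,  a_1 = 3,  a_2 = 1,  a_3 = 4,  a_4 = 1,  a_5 = 6,  a_6 = 4,  a_7 = 4,  a_8 = 0,  a_9 = 1,  a_{10} = 5,  a_{11} = 6,  a_{12} = 5,  a_{13} = 2,  a_{14} = 6,  a_{15} = 6,  a_{16} = 0,  a_{17} = 5,  a_{18} = 4,  a_{19} = 2,  a_{20} = 4,  a_{21} = 3,  a_{22} = 2,  a_{23} = 2,  a_{24} = 0,  a_{25} = 4,  a_{26} = 6,  a_{27} = 3,  a_{28} = 6,  a_{29} = 1,  a_{30} = 3,  a_{31} = 3,  a_{32} = 0,  a_{33} = 6,  a_{34} = 2,  a_{35} = 1,  a_{36} = 2,  a_{37} = 5,  a_{38} = 1,  a_{39} = 1,  a_{40} = 0,  a_{41} = 2,  a_{42} = 3,  a_{43} = 5,  a_{44} = 3,  a_{45} = 4,  a_{46} = 5,  a_{47} = 5,  a_{48} = 0,  a_{49} = 3.
Since (a_{48}, a_{49}) = (a_0, a_1) = (0, 3) (two consecutive terms determine the rest), the sequence is periodic with period 48.
(148 - 0) mod 48 = 4, so a_{148} = a_4 = 1.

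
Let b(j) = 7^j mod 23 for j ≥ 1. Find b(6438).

2

We have b(1) = 7; b(2) = 3; b(3) = 21; b(4) = 9; b(5) = 17; b(6) = 4; b(7) = 5; b(8) = 12; b(9) = 15; b(10) = 13; b(11) = 22; b(12) = 16; b(13) = 20; b(14) = 2; b(15) = 14; b(16) = 6; b(17) = 19; b(18) = 18; b(19) = 11; b(20) = 8; b(21) = 10; b(22) = 1; b(23) = 7.
Since b(23) = b(1) = 7, the sequence is periodic with period 22.
(6438 - 1) mod 22 = 13, so b(6438) = b(14) = 2.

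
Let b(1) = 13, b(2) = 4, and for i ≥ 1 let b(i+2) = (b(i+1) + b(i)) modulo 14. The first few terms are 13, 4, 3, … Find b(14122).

3

b(1) = 13,  b(2) = 4,  b(3) = 3,  b(4) = 7,  b(5) = 10,  b(6) = 3,  b(7) = 13,  b(8) = 2,  b(9) = 1,  b(10) = 3,  b(11) = 4,  b(12) = 7,  b(13) = 11,  b(14) = 4,  b(15) = 1,  b(16) = 5,  b(17) = 6,  b(18) = 11,  b(19) = 3,  b(20) = 0,  b(21) = 3,  b(22) = 3,  b(23) = 6,  b(24) = 9,  b(25) = 1,  b(26) = 10,  b(27) = 11,  b(28) = 7,  b(29) = 4,  b(30) = 11,  b(31) = 1,  b(32) = 12,  b(33) = 13,  b(34) = 11,  b(35) = 10,  b(36) = 7,  b(37) = 3,  b(38) = 10,  b(39) = 13,  b(40) = 9,  b(41) = 8,  b(42) = 3,  b(43) = 11,  b(44) = 0,  b(45) = 11,  b(46) = 11,  b(47) = 8,  b(48) = 5,  b(49) = 13,  b(50) = 4.
The sequence repeats with period 48.
So b(14122) = b(1 + ((14122-1) mod 48)) = b(10) = 3.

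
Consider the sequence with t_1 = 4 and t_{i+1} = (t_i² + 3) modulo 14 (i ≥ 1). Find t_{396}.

We have t_1 = 4; t_2 = 5; t_3 = 0; t_4 = 3; t_5 = 12; t_6 = 7; t_7 = 10; t_8 = 5.
Since t_8 = t_2 = 5, the sequence is eventually periodic: after a pre-period of length 1 it cycles with period 6.
For i ≥ 2, t_i depends only on (i - 2) mod 6. (396 - 2) mod 6 = 4, so t_{396} = t_6 = 7.

7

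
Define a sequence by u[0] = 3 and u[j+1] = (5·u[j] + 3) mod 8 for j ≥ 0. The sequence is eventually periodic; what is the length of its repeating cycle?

8

We have u[0] = 3,  u[1] = 2,  u[2] = 5,  u[3] = 4,  u[4] = 7,  u[5] = 6,  u[6] = 1,  u[7] = 0,  u[8] = 3.
Since u[8] = u[0] = 3, the sequence is periodic with period 8.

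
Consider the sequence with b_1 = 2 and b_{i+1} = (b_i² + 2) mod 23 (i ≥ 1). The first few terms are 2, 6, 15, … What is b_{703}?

20

We have b_1 = 2,  b_2 = 6,  b_3 = 15,  b_4 = 20,  b_5 = 11,  b_6 = 8,  b_7 = 20.
Since b_7 = b_4 = 20, the sequence is eventually periodic: after a pre-period of length 3 it cycles with period 3.
For i ≥ 4, b_i depends only on (i - 4) mod 3. (703 - 4) mod 3 = 0, so b_{703} = b_4 = 20.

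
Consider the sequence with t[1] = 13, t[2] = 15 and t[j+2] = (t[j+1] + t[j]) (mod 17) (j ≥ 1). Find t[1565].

Listing terms: t[1] = 13; t[2] = 15; t[3] = 11; t[4] = 9; t[5] = 3; t[6] = 12; t[7] = 15; t[8] = 10; t[9] = 8; t[10] = 1; t[11] = 9; t[12] = 10; t[13] = 2; t[14] = 12; t[15] = 14; t[16] = 9; t[17] = 6; t[18] = 15; t[19] = 4; t[20] = 2; t[21] = 6; t[22] = 8; t[23] = 14; t[24] = 5; t[25] = 2; t[26] = 7; t[27] = 9; t[28] = 16; t[29] = 8; t[30] = 7; t[31] = 15; t[32] = 5; t[33] = 3; t[34] = 8; t[35] = 11; t[36] = 2; t[37] = 13; t[38] = 15.
The sequence repeats with period 36.
So t[1565] = t[1 + ((1565-1) mod 36)] = t[17] = 6.

6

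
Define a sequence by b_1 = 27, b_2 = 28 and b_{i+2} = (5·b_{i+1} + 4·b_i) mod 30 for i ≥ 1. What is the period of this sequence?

Listing terms: b_1 = 27,  b_2 = 28,  b_3 = 8,  b_4 = 2,  b_5 = 12,  b_6 = 8,  b_7 = 28,  b_8 = 22,  b_9 = 12,  b_{10} = 28,  b_{11} = 8.
Since (b_{10}, b_{11}) = (b_2, b_3) = (28, 8) (two consecutive terms determine the rest), the sequence is eventually periodic: after a pre-period of length 1 it cycles with period 8.

8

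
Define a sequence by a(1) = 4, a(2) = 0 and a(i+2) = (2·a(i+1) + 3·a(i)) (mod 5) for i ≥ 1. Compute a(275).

2

Listing terms: a(1) = 4; a(2) = 0; a(3) = 2; a(4) = 4; a(5) = 4; a(6) = 0.
Since (a(5), a(6)) = (a(1), a(2)) = (4, 0) (two consecutive terms determine the rest), the sequence is periodic with period 4.
So a(275) = a(1 + ((275-1) mod 4)) = a(3) = 2.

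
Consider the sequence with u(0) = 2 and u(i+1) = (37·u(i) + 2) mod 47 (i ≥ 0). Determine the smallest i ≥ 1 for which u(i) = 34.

We have u(0) = 2,  u(1) = 29,  u(2) = 41,  u(3) = 15,  u(4) = 40,  u(5) = 25,  u(6) = 34,  u(7) = 38,  u(8) = 45,  u(9) = 22,  u(10) = 17,  u(11) = 20,  u(12) = 37,  u(13) = 8,  u(14) = 16,  u(15) = 30,  u(16) = 31,  u(17) = 21,  u(18) = 27,  u(19) = 14,  u(20) = 3,  u(21) = 19,  u(22) = 0,  u(23) = 2.
Since u(23) = u(0) = 2, the sequence is periodic with period 23.
The value 34 first appears (with i ≥ 1) at u(6).

6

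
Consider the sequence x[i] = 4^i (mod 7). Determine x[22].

4

x[1] = 4,  x[2] = 2,  x[3] = 1,  x[4] = 4.
The sequence repeats with period 3.
So x[22] = x[1 + ((22-1) mod 3)] = x[1] = 4.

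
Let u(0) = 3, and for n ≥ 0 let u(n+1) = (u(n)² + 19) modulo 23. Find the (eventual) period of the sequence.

We have u(0) = 3, u(1) = 5, u(2) = 21, u(3) = 0, u(4) = 19, u(5) = 12, u(6) = 2, u(7) = 0.
Since u(7) = u(3) = 0, the sequence is eventually periodic: after a pre-period of length 3 it cycles with period 4.

4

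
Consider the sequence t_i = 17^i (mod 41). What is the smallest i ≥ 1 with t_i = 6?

17

We have t_0 = 1, t_1 = 17, t_2 = 2, t_3 = 34, t_4 = 4, t_5 = 27, t_6 = 8, t_7 = 13, t_8 = 16, t_9 = 26, t_{10} = 32, t_{11} = 11, t_{12} = 23, t_{13} = 22, t_{14} = 5, t_{15} = 3, t_{16} = 10, t_{17} = 6, t_{18} = 20, t_{19} = 12, t_{20} = 40, t_{21} = 24, t_{22} = 39, t_{23} = 7, t_{24} = 37, t_{25} = 14, t_{26} = 33, t_{27} = 28, t_{28} = 25, t_{29} = 15, t_{30} = 9, t_{31} = 30, t_{32} = 18, t_{33} = 19, t_{34} = 36, t_{35} = 38, t_{36} = 31, t_{37} = 35, t_{38} = 21, t_{39} = 29, t_{40} = 1.
The sequence repeats with period 40.
The value 6 first appears (with i ≥ 1) at t_{17}.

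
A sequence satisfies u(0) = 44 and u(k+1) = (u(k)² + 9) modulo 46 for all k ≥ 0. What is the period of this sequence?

6

Computing terms: u(0) = 44, u(1) = 13, u(2) = 40, u(3) = 45, u(4) = 10, u(5) = 17, u(6) = 22, u(7) = 33, u(8) = 40.
Since u(8) = u(2) = 40, the sequence is eventually periodic: after a pre-period of length 2 it cycles with period 6.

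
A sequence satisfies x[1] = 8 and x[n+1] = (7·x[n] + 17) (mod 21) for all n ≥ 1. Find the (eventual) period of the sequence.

3

Computing terms: x[1] = 8, x[2] = 10, x[3] = 3, x[4] = 17, x[5] = 10.
Since x[5] = x[2] = 10, the sequence is eventually periodic: after a pre-period of length 1 it cycles with period 3.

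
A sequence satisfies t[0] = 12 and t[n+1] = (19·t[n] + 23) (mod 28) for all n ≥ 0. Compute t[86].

Listing terms: t[0] = 12; t[1] = 27; t[2] = 4; t[3] = 15; t[4] = 0; t[5] = 23; t[6] = 12.
Since t[6] = t[0] = 12, the sequence is periodic with period 6.
So t[86] = t[0 + ((86-0) mod 6)] = t[2] = 4.

4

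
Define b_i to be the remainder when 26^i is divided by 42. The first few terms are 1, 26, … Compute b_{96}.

We have b_0 = 1, b_1 = 26, b_2 = 4, b_3 = 20, b_4 = 16, b_5 = 38, b_6 = 22, b_7 = 26.
Since b_7 = b_1 = 26, the sequence is eventually periodic: after a pre-period of length 1 it cycles with period 6.
For i ≥ 1, b_i depends only on (i - 1) mod 6. (96 - 1) mod 6 = 5, so b_{96} = b_6 = 22.

22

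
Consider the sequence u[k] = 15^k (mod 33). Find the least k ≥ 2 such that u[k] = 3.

4

Computing terms: u[1] = 15,  u[2] = 27,  u[3] = 9,  u[4] = 3,  u[5] = 12,  u[6] = 15.
Since u[6] = u[1] = 15, the sequence is periodic with period 5.
The value 3 first appears (with k ≥ 2) at u[4].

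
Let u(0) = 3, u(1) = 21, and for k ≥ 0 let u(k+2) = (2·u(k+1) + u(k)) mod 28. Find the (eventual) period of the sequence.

12

Listing terms: u(0) = 3; u(1) = 21; u(2) = 17; u(3) = 27; u(4) = 15; u(5) = 1; u(6) = 17; u(7) = 7; u(8) = 3; u(9) = 13; u(10) = 1; u(11) = 15; u(12) = 3; u(13) = 21.
Since (u(12), u(13)) = (u(0), u(1)) = (3, 21) (two consecutive terms determine the rest), the sequence is periodic with period 12.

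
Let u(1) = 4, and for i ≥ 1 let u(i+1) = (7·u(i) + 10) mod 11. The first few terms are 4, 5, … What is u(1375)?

u(1) = 4, u(2) = 5, u(3) = 1, u(4) = 6, u(5) = 8, u(6) = 0, u(7) = 10, u(8) = 3, u(9) = 9, u(10) = 7, u(11) = 4.
Since u(11) = u(1) = 4, the sequence is periodic with period 10.
(1375 - 1) mod 10 = 4, so u(1375) = u(5) = 8.

8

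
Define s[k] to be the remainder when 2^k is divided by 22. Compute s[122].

4

s[1] = 2; s[2] = 4; s[3] = 8; s[4] = 16; s[5] = 10; s[6] = 20; s[7] = 18; s[8] = 14; s[9] = 6; s[10] = 12; s[11] = 2.
The sequence repeats with period 10.
So s[122] = s[1 + ((122-1) mod 10)] = s[2] = 4.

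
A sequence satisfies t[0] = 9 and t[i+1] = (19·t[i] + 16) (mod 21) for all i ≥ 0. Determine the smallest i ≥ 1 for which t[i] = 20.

2

t[0] = 9,  t[1] = 19,  t[2] = 20,  t[3] = 18,  t[4] = 1,  t[5] = 14,  t[6] = 9.
The sequence repeats with period 6.
The value 20 first appears (with i ≥ 1) at t[2].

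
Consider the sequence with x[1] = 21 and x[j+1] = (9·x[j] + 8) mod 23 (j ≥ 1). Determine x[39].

We have x[1] = 21,  x[2] = 13,  x[3] = 10,  x[4] = 6,  x[5] = 16,  x[6] = 14,  x[7] = 19,  x[8] = 18,  x[9] = 9,  x[10] = 20,  x[11] = 4,  x[12] = 21.
Since x[12] = x[1] = 21, the sequence is periodic with period 11.
So x[39] = x[1 + ((39-1) mod 11)] = x[6] = 14.

14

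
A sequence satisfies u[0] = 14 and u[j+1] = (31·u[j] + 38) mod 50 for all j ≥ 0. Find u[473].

Listing terms: u[0] = 14, u[1] = 22, u[2] = 20, u[3] = 8, u[4] = 36, u[5] = 4, u[6] = 12, u[7] = 10, u[8] = 48, u[9] = 26, u[10] = 44, u[11] = 2, u[12] = 0, u[13] = 38, u[14] = 16, u[15] = 34, u[16] = 42, u[17] = 40, u[18] = 28, u[19] = 6, u[20] = 24, u[21] = 32, u[22] = 30, u[23] = 18, u[24] = 46, u[25] = 14.
The sequence repeats with period 25.
So u[473] = u[0 + ((473-0) mod 25)] = u[23] = 18.

18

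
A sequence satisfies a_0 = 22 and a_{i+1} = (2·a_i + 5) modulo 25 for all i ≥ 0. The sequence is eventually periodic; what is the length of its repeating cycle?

20

a_0 = 22,  a_1 = 24,  a_2 = 3,  a_3 = 11,  a_4 = 2,  a_5 = 9,  a_6 = 23,  a_7 = 1,  a_8 = 7,  a_9 = 19,  a_{10} = 18,  a_{11} = 16,  a_{12} = 12,  a_{13} = 4,  a_{14} = 13,  a_{15} = 6,  a_{16} = 17,  a_{17} = 14,  a_{18} = 8,  a_{19} = 21,  a_{20} = 22.
Since a_{20} = a_0 = 22, the sequence is periodic with period 20.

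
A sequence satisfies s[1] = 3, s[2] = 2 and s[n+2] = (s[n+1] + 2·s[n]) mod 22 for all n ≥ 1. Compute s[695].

6

s[1] = 3; s[2] = 2; s[3] = 8; s[4] = 12; s[5] = 6; s[6] = 8; s[7] = 20; s[8] = 14; s[9] = 10; s[10] = 16; s[11] = 14; s[12] = 2; s[13] = 8.
Since (s[12], s[13]) = (s[2], s[3]) = (2, 8) (two consecutive terms determine the rest), the sequence is eventually periodic: after a pre-period of length 1 it cycles with period 10.
For n ≥ 2, s[n] depends only on (n - 2) mod 10. (695 - 2) mod 10 = 3, so s[695] = s[5] = 6.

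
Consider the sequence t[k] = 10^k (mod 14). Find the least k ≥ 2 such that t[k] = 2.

Listing terms: t[1] = 10; t[2] = 2; t[3] = 6; t[4] = 4; t[5] = 12; t[6] = 8; t[7] = 10.
The sequence repeats with period 6.
The value 2 first appears (with k ≥ 2) at t[2].

2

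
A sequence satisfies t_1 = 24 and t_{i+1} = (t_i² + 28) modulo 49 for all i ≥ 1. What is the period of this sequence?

6

Computing terms: t_1 = 24, t_2 = 16, t_3 = 39, t_4 = 30, t_5 = 46, t_6 = 37, t_7 = 25, t_8 = 16.
Since t_8 = t_2 = 16, the sequence is eventually periodic: after a pre-period of length 1 it cycles with period 6.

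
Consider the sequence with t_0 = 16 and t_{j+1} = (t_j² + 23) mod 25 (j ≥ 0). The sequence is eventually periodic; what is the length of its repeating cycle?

4

We have t_0 = 16, t_1 = 4, t_2 = 14, t_3 = 19, t_4 = 9, t_5 = 4.
Since t_5 = t_1 = 4, the sequence is eventually periodic: after a pre-period of length 1 it cycles with period 4.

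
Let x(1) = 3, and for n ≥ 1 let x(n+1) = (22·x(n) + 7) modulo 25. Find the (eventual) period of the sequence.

Listing terms: x(1) = 3; x(2) = 23; x(3) = 13; x(4) = 18; x(5) = 3.
Since x(5) = x(1) = 3, the sequence is periodic with period 4.

4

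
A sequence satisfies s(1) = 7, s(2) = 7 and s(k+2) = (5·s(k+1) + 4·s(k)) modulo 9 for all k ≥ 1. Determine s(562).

Listing terms: s(1) = 7, s(2) = 7, s(3) = 0, s(4) = 1, s(5) = 5, s(6) = 2, s(7) = 3, s(8) = 5, s(9) = 1, s(10) = 7, s(11) = 3, s(12) = 7, s(13) = 2, s(14) = 2, s(15) = 0, s(16) = 8, s(17) = 4, s(18) = 7, s(19) = 6, s(20) = 4, s(21) = 8, s(22) = 2, s(23) = 6, s(24) = 2, s(25) = 7, s(26) = 7.
Since (s(25), s(26)) = (s(1), s(2)) = (7, 7) (two consecutive terms determine the rest), the sequence is periodic with period 24.
So s(562) = s(1 + ((562-1) mod 24)) = s(10) = 7.

7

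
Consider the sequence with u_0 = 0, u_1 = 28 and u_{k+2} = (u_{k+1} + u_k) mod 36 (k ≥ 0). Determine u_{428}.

24

Listing terms: u_0 = 0, u_1 = 28, u_2 = 28, u_3 = 20, u_4 = 12, u_5 = 32, u_6 = 8, u_7 = 4, u_8 = 12, u_9 = 16, u_{10} = 28, u_{11} = 8, u_{12} = 0, u_{13} = 8, u_{14} = 8, u_{15} = 16, u_{16} = 24, u_{17} = 4, u_{18} = 28, u_{19} = 32, u_{20} = 24, u_{21} = 20, u_{22} = 8, u_{23} = 28, u_{24} = 0, u_{25} = 28.
The sequence repeats with period 24.
(428 - 0) mod 24 = 20, so u_{428} = u_{20} = 24.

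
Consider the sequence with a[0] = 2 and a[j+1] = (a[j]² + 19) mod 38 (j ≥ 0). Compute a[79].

23

a[0] = 2,  a[1] = 23,  a[2] = 16,  a[3] = 9,  a[4] = 24,  a[5] = 25,  a[6] = 36,  a[7] = 23.
Since a[7] = a[1] = 23, the sequence is eventually periodic: after a pre-period of length 1 it cycles with period 6.
For j ≥ 1, a[j] depends only on (j - 1) mod 6. (79 - 1) mod 6 = 0, so a[79] = a[1] = 23.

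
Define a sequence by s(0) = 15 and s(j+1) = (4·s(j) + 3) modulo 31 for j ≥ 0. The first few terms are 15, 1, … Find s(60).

15

Listing terms: s(0) = 15,  s(1) = 1,  s(2) = 7,  s(3) = 0,  s(4) = 3,  s(5) = 15.
Since s(5) = s(0) = 15, the sequence is periodic with period 5.
(60 - 0) mod 5 = 0, so s(60) = s(0) = 15.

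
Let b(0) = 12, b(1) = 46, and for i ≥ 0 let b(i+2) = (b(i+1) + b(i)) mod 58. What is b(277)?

56

We have b(0) = 12, b(1) = 46, b(2) = 0, b(3) = 46, b(4) = 46, b(5) = 34, b(6) = 22, b(7) = 56, b(8) = 20, b(9) = 18, b(10) = 38, b(11) = 56, b(12) = 36, b(13) = 34, b(14) = 12, b(15) = 46.
The sequence repeats with period 14.
(277 - 0) mod 14 = 11, so b(277) = b(11) = 56.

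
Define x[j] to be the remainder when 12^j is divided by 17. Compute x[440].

16

Listing terms: x[1] = 12; x[2] = 8; x[3] = 11; x[4] = 13; x[5] = 3; x[6] = 2; x[7] = 7; x[8] = 16; x[9] = 5; x[10] = 9; x[11] = 6; x[12] = 4; x[13] = 14; x[14] = 15; x[15] = 10; x[16] = 1; x[17] = 12.
The sequence repeats with period 16.
So x[440] = x[1 + ((440-1) mod 16)] = x[8] = 16.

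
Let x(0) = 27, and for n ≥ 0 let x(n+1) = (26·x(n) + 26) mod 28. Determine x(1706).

26

x(0) = 27; x(1) = 0; x(2) = 26; x(3) = 2; x(4) = 22; x(5) = 10; x(6) = 6; x(7) = 14; x(8) = 26.
Since x(8) = x(2) = 26, the sequence is eventually periodic: after a pre-period of length 2 it cycles with period 6.
For n ≥ 2, x(n) depends only on (n - 2) mod 6. (1706 - 2) mod 6 = 0, so x(1706) = x(2) = 26.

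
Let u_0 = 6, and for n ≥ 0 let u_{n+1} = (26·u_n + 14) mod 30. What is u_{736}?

0

We have u_0 = 6, u_1 = 20, u_2 = 24, u_3 = 8, u_4 = 12, u_5 = 26, u_6 = 0, u_7 = 14, u_8 = 18, u_9 = 2, u_{10} = 6.
Since u_{10} = u_0 = 6, the sequence is periodic with period 10.
So u_{736} = u_{0 + ((736-0) mod 10)} = u_6 = 0.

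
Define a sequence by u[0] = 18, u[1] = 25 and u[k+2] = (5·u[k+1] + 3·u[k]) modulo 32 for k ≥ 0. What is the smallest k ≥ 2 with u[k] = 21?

Computing terms: u[0] = 18; u[1] = 25; u[2] = 19; u[3] = 10; u[4] = 11; u[5] = 21; u[6] = 10; u[7] = 17; u[8] = 19; u[9] = 18; u[10] = 19; u[11] = 21; u[12] = 2; u[13] = 9; u[14] = 19; u[15] = 26; u[16] = 27; u[17] = 21; u[18] = 26; u[19] = 1; u[20] = 19; u[21] = 2; u[22] = 3; u[23] = 21; u[24] = 18; u[25] = 25.
The sequence repeats with period 24.
The value 21 first appears (with k ≥ 2) at u[5].

5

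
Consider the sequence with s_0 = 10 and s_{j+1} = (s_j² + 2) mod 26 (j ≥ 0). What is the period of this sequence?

We have s_0 = 10,  s_1 = 24,  s_2 = 6,  s_3 = 12,  s_4 = 16,  s_5 = 24.
Since s_5 = s_1 = 24, the sequence is eventually periodic: after a pre-period of length 1 it cycles with period 4.

4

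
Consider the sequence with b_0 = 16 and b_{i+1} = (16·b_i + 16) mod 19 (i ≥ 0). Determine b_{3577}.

Computing terms: b_0 = 16; b_1 = 6; b_2 = 17; b_3 = 3; b_4 = 7; b_5 = 14; b_6 = 12; b_7 = 18; b_8 = 0; b_9 = 16.
The sequence repeats with period 9.
(3577 - 0) mod 9 = 4, so b_{3577} = b_4 = 7.

7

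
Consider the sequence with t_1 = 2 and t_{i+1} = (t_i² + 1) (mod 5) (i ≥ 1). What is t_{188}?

0

t_1 = 2; t_2 = 0; t_3 = 1; t_4 = 2.
Since t_4 = t_1 = 2, the sequence is periodic with period 3.
So t_{188} = t_{1 + ((188-1) mod 3)} = t_2 = 0.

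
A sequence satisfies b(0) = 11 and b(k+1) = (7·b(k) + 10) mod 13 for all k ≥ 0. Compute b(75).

1

Computing terms: b(0) = 11,  b(1) = 9,  b(2) = 8,  b(3) = 1,  b(4) = 4,  b(5) = 12,  b(6) = 3,  b(7) = 5,  b(8) = 6,  b(9) = 0,  b(10) = 10,  b(11) = 2,  b(12) = 11.
Since b(12) = b(0) = 11, the sequence is periodic with period 12.
So b(75) = b(0 + ((75-0) mod 12)) = b(3) = 1.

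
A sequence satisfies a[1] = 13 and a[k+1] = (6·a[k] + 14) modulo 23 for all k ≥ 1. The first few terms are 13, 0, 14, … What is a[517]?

19

We have a[1] = 13, a[2] = 0, a[3] = 14, a[4] = 6, a[5] = 4, a[6] = 15, a[7] = 12, a[8] = 17, a[9] = 1, a[10] = 20, a[11] = 19, a[12] = 13.
The sequence repeats with period 11.
So a[517] = a[1 + ((517-1) mod 11)] = a[11] = 19.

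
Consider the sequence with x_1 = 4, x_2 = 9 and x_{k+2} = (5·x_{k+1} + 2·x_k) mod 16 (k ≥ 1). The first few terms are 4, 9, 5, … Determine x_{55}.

x_1 = 4,  x_2 = 9,  x_3 = 5,  x_4 = 11,  x_5 = 1,  x_6 = 11,  x_7 = 9,  x_8 = 3,  x_9 = 1,  x_{10} = 11.
Since (x_9, x_{10}) = (x_5, x_6) = (1, 11) (two consecutive terms determine the rest), the sequence is eventually periodic: after a pre-period of length 4 it cycles with period 4.
For k ≥ 5, x_k depends only on (k - 5) mod 4. (55 - 5) mod 4 = 2, so x_{55} = x_7 = 9.

9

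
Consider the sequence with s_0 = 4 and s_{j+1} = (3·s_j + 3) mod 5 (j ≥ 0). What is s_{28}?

4

Computing terms: s_0 = 4,  s_1 = 0,  s_2 = 3,  s_3 = 2,  s_4 = 4.
The sequence repeats with period 4.
So s_{28} = s_{0 + ((28-0) mod 4)} = s_0 = 4.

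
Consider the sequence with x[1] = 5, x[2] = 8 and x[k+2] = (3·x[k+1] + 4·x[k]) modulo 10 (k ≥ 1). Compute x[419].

We have x[1] = 5; x[2] = 8; x[3] = 4; x[4] = 4; x[5] = 8; x[6] = 0; x[7] = 2; x[8] = 6; x[9] = 6; x[10] = 2; x[11] = 0; x[12] = 8; x[13] = 4.
Since (x[12], x[13]) = (x[2], x[3]) = (8, 4) (two consecutive terms determine the rest), the sequence is eventually periodic: after a pre-period of length 1 it cycles with period 10.
For k ≥ 2, x[k] depends only on (k - 2) mod 10. (419 - 2) mod 10 = 7, so x[419] = x[9] = 6.

6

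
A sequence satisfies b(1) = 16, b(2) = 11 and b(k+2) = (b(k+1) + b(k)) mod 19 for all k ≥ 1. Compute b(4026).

16

Listing terms: b(1) = 16, b(2) = 11, b(3) = 8, b(4) = 0, b(5) = 8, b(6) = 8, b(7) = 16, b(8) = 5, b(9) = 2, b(10) = 7, b(11) = 9, b(12) = 16, b(13) = 6, b(14) = 3, b(15) = 9, b(16) = 12, b(17) = 2, b(18) = 14, b(19) = 16, b(20) = 11.
The sequence repeats with period 18.
(4026 - 1) mod 18 = 11, so b(4026) = b(12) = 16.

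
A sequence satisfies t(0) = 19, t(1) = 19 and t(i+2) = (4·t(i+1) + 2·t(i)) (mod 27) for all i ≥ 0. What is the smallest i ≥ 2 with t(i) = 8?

3

Listing terms: t(0) = 19, t(1) = 19, t(2) = 6, t(3) = 8, t(4) = 17, t(5) = 3, t(6) = 19, t(7) = 1, t(8) = 15, t(9) = 8, t(10) = 8, t(11) = 21, t(12) = 19, t(13) = 10, t(14) = 24, t(15) = 8, t(16) = 26, t(17) = 12, t(18) = 19, t(19) = 19.
Since (t(18), t(19)) = (t(0), t(1)) = (19, 19) (two consecutive terms determine the rest), the sequence is periodic with period 18.
The value 8 first appears (with i ≥ 2) at t(3).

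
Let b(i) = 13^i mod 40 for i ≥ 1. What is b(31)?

37

We have b(1) = 13, b(2) = 9, b(3) = 37, b(4) = 1, b(5) = 13.
Since b(5) = b(1) = 13, the sequence is periodic with period 4.
So b(31) = b(1 + ((31-1) mod 4)) = b(3) = 37.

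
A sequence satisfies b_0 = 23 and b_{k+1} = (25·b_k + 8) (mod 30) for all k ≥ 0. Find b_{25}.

Computing terms: b_0 = 23, b_1 = 13, b_2 = 3, b_3 = 23.
The sequence repeats with period 3.
So b_{25} = b_{0 + ((25-0) mod 3)} = b_1 = 13.

13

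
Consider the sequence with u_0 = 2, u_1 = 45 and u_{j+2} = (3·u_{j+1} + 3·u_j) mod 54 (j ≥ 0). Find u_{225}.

We have u_0 = 2,  u_1 = 45,  u_2 = 33,  u_3 = 18,  u_4 = 45,  u_5 = 27,  u_6 = 0,  u_7 = 27,  u_8 = 27,  u_9 = 0.
Since (u_8, u_9) = (u_5, u_6) = (27, 0) (two consecutive terms determine the rest), the sequence is eventually periodic: after a pre-period of length 5 it cycles with period 3.
For j ≥ 5, u_j depends only on (j - 5) mod 3. (225 - 5) mod 3 = 1, so u_{225} = u_6 = 0.

0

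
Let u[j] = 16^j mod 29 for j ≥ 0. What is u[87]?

Listing terms: u[0] = 1, u[1] = 16, u[2] = 24, u[3] = 7, u[4] = 25, u[5] = 23, u[6] = 20, u[7] = 1.
Since u[7] = u[0] = 1, the sequence is periodic with period 7.
So u[87] = u[0 + ((87-0) mod 7)] = u[3] = 7.

7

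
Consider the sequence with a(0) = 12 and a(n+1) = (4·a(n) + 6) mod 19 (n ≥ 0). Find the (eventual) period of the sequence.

Listing terms: a(0) = 12,  a(1) = 16,  a(2) = 13,  a(3) = 1,  a(4) = 10,  a(5) = 8,  a(6) = 0,  a(7) = 6,  a(8) = 11,  a(9) = 12.
Since a(9) = a(0) = 12, the sequence is periodic with period 9.

9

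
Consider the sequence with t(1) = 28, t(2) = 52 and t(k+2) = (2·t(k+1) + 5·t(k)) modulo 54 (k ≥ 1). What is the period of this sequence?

9

Listing terms: t(1) = 28,  t(2) = 52,  t(3) = 28,  t(4) = 46,  t(5) = 16,  t(6) = 46,  t(7) = 10,  t(8) = 34,  t(9) = 10,  t(10) = 28,  t(11) = 52.
Since (t(10), t(11)) = (t(1), t(2)) = (28, 52) (two consecutive terms determine the rest), the sequence is periodic with period 9.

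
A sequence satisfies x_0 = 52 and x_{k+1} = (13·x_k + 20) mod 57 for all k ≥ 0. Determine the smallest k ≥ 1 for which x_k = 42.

Computing terms: x_0 = 52, x_1 = 12, x_2 = 5, x_3 = 28, x_4 = 42, x_5 = 53, x_6 = 25, x_7 = 3, x_8 = 2, x_9 = 46, x_{10} = 48, x_{11} = 17, x_{12} = 13, x_{13} = 18, x_{14} = 26, x_{15} = 16, x_{16} = 0, x_{17} = 20, x_{18} = 52.
The sequence repeats with period 18.
The value 42 first appears (with k ≥ 1) at x_4.

4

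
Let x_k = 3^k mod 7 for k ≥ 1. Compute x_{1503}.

Listing terms: x_1 = 3, x_2 = 2, x_3 = 6, x_4 = 4, x_5 = 5, x_6 = 1, x_7 = 3.
The sequence repeats with period 6.
So x_{1503} = x_{1 + ((1503-1) mod 6)} = x_3 = 6.

6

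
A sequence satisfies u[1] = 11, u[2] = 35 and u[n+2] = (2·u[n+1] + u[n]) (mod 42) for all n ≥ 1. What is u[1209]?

u[1] = 11; u[2] = 35; u[3] = 39; u[4] = 29; u[5] = 13; u[6] = 13; u[7] = 39; u[8] = 7; u[9] = 11; u[10] = 29; u[11] = 27; u[12] = 41; u[13] = 25; u[14] = 7; u[15] = 39; u[16] = 1; u[17] = 41; u[18] = 41; u[19] = 39; u[20] = 35; u[21] = 25; u[22] = 1; u[23] = 27; u[24] = 13; u[25] = 11; u[26] = 35.
The sequence repeats with period 24.
(1209 - 1) mod 24 = 8, so u[1209] = u[9] = 11.

11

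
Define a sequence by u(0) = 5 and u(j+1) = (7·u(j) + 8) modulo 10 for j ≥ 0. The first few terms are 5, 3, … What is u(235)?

1

Computing terms: u(0) = 5, u(1) = 3, u(2) = 9, u(3) = 1, u(4) = 5.
Since u(4) = u(0) = 5, the sequence is periodic with period 4.
So u(235) = u(0 + ((235-0) mod 4)) = u(3) = 1.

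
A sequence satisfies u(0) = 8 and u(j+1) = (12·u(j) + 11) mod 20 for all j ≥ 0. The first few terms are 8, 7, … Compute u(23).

11

Listing terms: u(0) = 8; u(1) = 7; u(2) = 15; u(3) = 11; u(4) = 3; u(5) = 7.
Since u(5) = u(1) = 7, the sequence is eventually periodic: after a pre-period of length 1 it cycles with period 4.
For j ≥ 1, u(j) depends only on (j - 1) mod 4. (23 - 1) mod 4 = 2, so u(23) = u(3) = 11.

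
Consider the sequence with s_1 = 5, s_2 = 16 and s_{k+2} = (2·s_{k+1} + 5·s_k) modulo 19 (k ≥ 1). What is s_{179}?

Listing terms: s_1 = 5; s_2 = 16; s_3 = 0; s_4 = 4; s_5 = 8; s_6 = 17; s_7 = 17; s_8 = 5; s_9 = 0; s_{10} = 6; s_{11} = 12; s_{12} = 16; s_{13} = 16; s_{14} = 17; s_{15} = 0; s_{16} = 9; s_{17} = 18; s_{18} = 5; s_{19} = 5; s_{20} = 16.
Since (s_{19}, s_{20}) = (s_1, s_2) = (5, 16) (two consecutive terms determine the rest), the sequence is periodic with period 18.
So s_{179} = s_{1 + ((179-1) mod 18)} = s_{17} = 18.

18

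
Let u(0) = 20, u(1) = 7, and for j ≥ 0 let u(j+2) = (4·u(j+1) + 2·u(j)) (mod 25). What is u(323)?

We have u(0) = 20; u(1) = 7; u(2) = 18; u(3) = 11; u(4) = 5; u(5) = 17; u(6) = 3; u(7) = 21; u(8) = 15; u(9) = 2; u(10) = 13; u(11) = 6; u(12) = 0; u(13) = 12; u(14) = 23; u(15) = 16; u(16) = 10; u(17) = 22; u(18) = 8; u(19) = 1; u(20) = 20; u(21) = 7.
Since (u(20), u(21)) = (u(0), u(1)) = (20, 7) (two consecutive terms determine the rest), the sequence is periodic with period 20.
So u(323) = u(0 + ((323-0) mod 20)) = u(3) = 11.

11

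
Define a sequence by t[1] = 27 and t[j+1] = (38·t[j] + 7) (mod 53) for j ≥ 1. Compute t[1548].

7

Computing terms: t[1] = 27,  t[2] = 26,  t[3] = 41,  t[4] = 28,  t[5] = 11,  t[6] = 1,  t[7] = 45,  t[8] = 21,  t[9] = 10,  t[10] = 16,  t[11] = 32,  t[12] = 4,  t[13] = 0,  t[14] = 7,  t[15] = 8,  t[16] = 46,  t[17] = 6,  t[18] = 23,  t[19] = 33,  t[20] = 42,  t[21] = 13,  t[22] = 24,  t[23] = 18,  t[24] = 2,  t[25] = 30,  t[26] = 34,  t[27] = 27.
Since t[27] = t[1] = 27, the sequence is periodic with period 26.
(1548 - 1) mod 26 = 13, so t[1548] = t[14] = 7.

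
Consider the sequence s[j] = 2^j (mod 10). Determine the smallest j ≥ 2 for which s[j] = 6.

Computing terms: s[1] = 2, s[2] = 4, s[3] = 8, s[4] = 6, s[5] = 2.
The sequence repeats with period 4.
The value 6 first appears (with j ≥ 2) at s[4].

4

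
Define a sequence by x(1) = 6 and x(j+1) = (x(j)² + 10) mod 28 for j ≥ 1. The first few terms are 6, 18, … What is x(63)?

26

We have x(1) = 6; x(2) = 18; x(3) = 26; x(4) = 14; x(5) = 10; x(6) = 26.
Since x(6) = x(3) = 26, the sequence is eventually periodic: after a pre-period of length 2 it cycles with period 3.
For j ≥ 3, x(j) depends only on (j - 3) mod 3. (63 - 3) mod 3 = 0, so x(63) = x(3) = 26.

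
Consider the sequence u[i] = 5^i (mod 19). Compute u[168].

7

Computing terms: u[0] = 1,  u[1] = 5,  u[2] = 6,  u[3] = 11,  u[4] = 17,  u[5] = 9,  u[6] = 7,  u[7] = 16,  u[8] = 4,  u[9] = 1.
The sequence repeats with period 9.
(168 - 0) mod 9 = 6, so u[168] = u[6] = 7.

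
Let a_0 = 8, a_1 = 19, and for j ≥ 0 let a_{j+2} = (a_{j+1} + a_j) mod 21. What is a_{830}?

18

a_0 = 8; a_1 = 19; a_2 = 6; a_3 = 4; a_4 = 10; a_5 = 14; a_6 = 3; a_7 = 17; a_8 = 20; a_9 = 16; a_{10} = 15; a_{11} = 10; a_{12} = 4; a_{13} = 14; a_{14} = 18; a_{15} = 11; a_{16} = 8; a_{17} = 19.
Since (a_{16}, a_{17}) = (a_0, a_1) = (8, 19) (two consecutive terms determine the rest), the sequence is periodic with period 16.
So a_{830} = a_{0 + ((830-0) mod 16)} = a_{14} = 18.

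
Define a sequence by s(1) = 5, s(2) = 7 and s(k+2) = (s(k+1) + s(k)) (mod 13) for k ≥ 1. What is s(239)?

8

We have s(1) = 5, s(2) = 7, s(3) = 12, s(4) = 6, s(5) = 5, s(6) = 11, s(7) = 3, s(8) = 1, s(9) = 4, s(10) = 5, s(11) = 9, s(12) = 1, s(13) = 10, s(14) = 11, s(15) = 8, s(16) = 6, s(17) = 1, s(18) = 7, s(19) = 8, s(20) = 2, s(21) = 10, s(22) = 12, s(23) = 9, s(24) = 8, s(25) = 4, s(26) = 12, s(27) = 3, s(28) = 2, s(29) = 5, s(30) = 7.
Since (s(29), s(30)) = (s(1), s(2)) = (5, 7) (two consecutive terms determine the rest), the sequence is periodic with period 28.
So s(239) = s(1 + ((239-1) mod 28)) = s(15) = 8.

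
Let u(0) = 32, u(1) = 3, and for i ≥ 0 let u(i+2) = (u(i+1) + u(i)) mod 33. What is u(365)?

12

u(0) = 32, u(1) = 3, u(2) = 2, u(3) = 5, u(4) = 7, u(5) = 12, u(6) = 19, u(7) = 31, u(8) = 17, u(9) = 15, u(10) = 32, u(11) = 14, u(12) = 13, u(13) = 27, u(14) = 7, u(15) = 1, u(16) = 8, u(17) = 9, u(18) = 17, u(19) = 26, u(20) = 10, u(21) = 3, u(22) = 13, u(23) = 16, u(24) = 29, u(25) = 12, u(26) = 8, u(27) = 20, u(28) = 28, u(29) = 15, u(30) = 10, u(31) = 25, u(32) = 2, u(33) = 27, u(34) = 29, u(35) = 23, u(36) = 19, u(37) = 9, u(38) = 28, u(39) = 4, u(40) = 32, u(41) = 3.
Since (u(40), u(41)) = (u(0), u(1)) = (32, 3) (two consecutive terms determine the rest), the sequence is periodic with period 40.
(365 - 0) mod 40 = 5, so u(365) = u(5) = 12.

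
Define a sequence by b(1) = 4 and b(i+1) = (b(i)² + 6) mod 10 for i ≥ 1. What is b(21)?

Computing terms: b(1) = 4; b(2) = 2; b(3) = 0; b(4) = 6; b(5) = 2.
Since b(5) = b(2) = 2, the sequence is eventually periodic: after a pre-period of length 1 it cycles with period 3.
For i ≥ 2, b(i) depends only on (i - 2) mod 3. (21 - 2) mod 3 = 1, so b(21) = b(3) = 0.

0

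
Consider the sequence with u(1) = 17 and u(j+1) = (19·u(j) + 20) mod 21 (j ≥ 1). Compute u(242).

7

Computing terms: u(1) = 17; u(2) = 7; u(3) = 6; u(4) = 8; u(5) = 4; u(6) = 12; u(7) = 17.
Since u(7) = u(1) = 17, the sequence is periodic with period 6.
(242 - 1) mod 6 = 1, so u(242) = u(2) = 7.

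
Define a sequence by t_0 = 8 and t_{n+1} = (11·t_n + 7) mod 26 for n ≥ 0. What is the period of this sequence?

We have t_0 = 8,  t_1 = 17,  t_2 = 12,  t_3 = 9,  t_4 = 2,  t_5 = 3,  t_6 = 14,  t_7 = 5,  t_8 = 10,  t_9 = 13,  t_{10} = 20,  t_{11} = 19,  t_{12} = 8.
Since t_{12} = t_0 = 8, the sequence is periodic with period 12.

12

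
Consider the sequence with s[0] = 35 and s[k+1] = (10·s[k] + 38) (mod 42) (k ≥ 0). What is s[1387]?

10

We have s[0] = 35, s[1] = 10, s[2] = 12, s[3] = 32, s[4] = 22, s[5] = 6, s[6] = 14, s[7] = 10.
Since s[7] = s[1] = 10, the sequence is eventually periodic: after a pre-period of length 1 it cycles with period 6.
For k ≥ 1, s[k] depends only on (k - 1) mod 6. (1387 - 1) mod 6 = 0, so s[1387] = s[1] = 10.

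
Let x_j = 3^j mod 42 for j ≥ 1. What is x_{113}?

33

Computing terms: x_1 = 3; x_2 = 9; x_3 = 27; x_4 = 39; x_5 = 33; x_6 = 15; x_7 = 3.
Since x_7 = x_1 = 3, the sequence is periodic with period 6.
(113 - 1) mod 6 = 4, so x_{113} = x_5 = 33.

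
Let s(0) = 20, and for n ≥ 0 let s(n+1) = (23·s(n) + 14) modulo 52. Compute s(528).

20

Listing terms: s(0) = 20,  s(1) = 6,  s(2) = 48,  s(3) = 26,  s(4) = 40,  s(5) = 50,  s(6) = 20.
Since s(6) = s(0) = 20, the sequence is periodic with period 6.
So s(528) = s(0 + ((528-0) mod 6)) = s(0) = 20.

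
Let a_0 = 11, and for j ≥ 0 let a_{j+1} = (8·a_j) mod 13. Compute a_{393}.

10

Listing terms: a_0 = 11; a_1 = 10; a_2 = 2; a_3 = 3; a_4 = 11.
Since a_4 = a_0 = 11, the sequence is periodic with period 4.
So a_{393} = a_{0 + ((393-0) mod 4)} = a_1 = 10.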